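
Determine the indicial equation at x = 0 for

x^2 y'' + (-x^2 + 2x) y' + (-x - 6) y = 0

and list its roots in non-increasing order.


Divide by x^2 to reach normal form y'' + P_1(x) y' + P_2(x) y = 0 with P_1(x) = -1 + 2/x and P_2(x) = -1/x - 6/x^2.
x = 0 is a singular point because the y'-coefficient -1 + 2/x has a pole at x = 0 and the y-coefficient -1/x - 6/x^2 has a pole at x = 0.
It is a regular singular point because x P_1(x) = p(x) = 2 - x and x^2 P_2(x) = q(x) = -x - 6 are polynomials, hence analytic at x = 0.
p(0) = 2,  q(0) = -6.
Indicial equation: r(r-1) + p(0) r + q(0) = 0, i.e. r^2 + (p(0) - 1) r + q(0) = 0, i.e. r^2 + 1 r - 6 = 0.
Discriminant: (1)^2 - 4(-6) = 25, so r = (-1 ± 5)/2.
Solving: r_1 = 2, r_2 = -3.

indicial: r^2 + 1 r - 6 = 0; roots r_1 = 2, r_2 = -3


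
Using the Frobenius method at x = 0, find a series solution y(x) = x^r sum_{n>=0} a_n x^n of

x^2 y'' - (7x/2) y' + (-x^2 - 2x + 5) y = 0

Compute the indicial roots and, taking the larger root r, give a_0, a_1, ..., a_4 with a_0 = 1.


Write in Frobenius form y'' + (p(x)/x) y' + (q(x)/x^2) y = 0:
  p(x) = -7/2,  q(x) = -x^2 - 2x + 5.
Indicial equation: r(r-1) + (-7/2) r + (5) = 0 -> roots r_1 = 5/2, r_2 = 2.
Take r = r_1 = 5/2. Let y(x) = x^r sum_{n>=0} a_n x^n with a_0 = 1.
Substitute y = x^r sum a_n x^n and match x^{r+n}. The recurrence is
  D(n) a_n - 2 a_{n-1} - 1 a_{n-2} = 0,  where D(n) = (r+n)(r+n-1) + (-7/2)(r+n) + (5).
  a_n = [2 a_{n-1} + 1 a_{n-2}] / D(n).
Since the indicial polynomial factors as (r - r_1)(r - r_2), D(n) = (r_1 + n - r_1)(r_1 + n - r_2) = n(n + 1/2).
Evaluating step by step (a_0 = 1):
  n = 1: D(1) = 1(1 + 1/2) = 3/2; numerator = 2(1) = 2; a_1 = (2)/(3/2) = 4/3
  n = 2: D(2) = 2(2 + 1/2) = 5; numerator = 2(4/3) + 1(1) = 11/3; a_2 = (11/3)/(5) = 11/15
  n = 3: D(3) = 3(3 + 1/2) = 21/2; numerator = 2(11/15) + 1(4/3) = 14/5; a_3 = (14/5)/(21/2) = 4/15
  n = 4: D(4) = 4(4 + 1/2) = 18; numerator = 2(4/15) + 1(11/15) = 19/15; a_4 = (19/15)/(18) = 19/270

r = 5/2; a_0 = 1; a_1 = 4/3; a_2 = 11/15; a_3 = 4/15; a_4 = 19/270


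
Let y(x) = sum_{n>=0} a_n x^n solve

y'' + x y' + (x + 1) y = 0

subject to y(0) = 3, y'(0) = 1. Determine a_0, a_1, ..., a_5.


Ansatz: y(x) = sum_{n>=0} a_n x^n, so y'(x) = sum_{n>=1} n a_n x^(n-1) and y''(x) = sum_{n>=2} n(n-1) a_n x^(n-2).
Substitute into P(x) y'' + Q(x) y' + R(x) y = 0 with P(x) = 1, Q(x) = x, R(x) = x + 1, and match powers of x.
Initial conditions: a_0 = 3, a_1 = 1.
Setting the coefficient of each power of x to zero and solving order by order (substituting the coefficients already found):
  x^0: 2 a_2 + a_0 = 0  ->  2 a_2 = -a_0 = -3  ->  a_2 = -3/2
  x^1: 6 a_3 + 2 a_1 + a_0 = 0  ->  6 a_3 = -2 a_1 - a_0 = -5  ->  a_3 = -5/6
  x^2: 12 a_4 + 3 a_2 + a_1 = 0  ->  12 a_4 = -3 a_2 - a_1 = 7/2  ->  a_4 = 7/24
  x^3: 20 a_5 + 4 a_3 + a_2 = 0  ->  20 a_5 = -4 a_3 - a_2 = 29/6  ->  a_5 = 29/120
Truncated series: y(x) = 3 + x - (3/2) x^2 - (5/6) x^3 + (7/24) x^4 + (29/120) x^5 + O(x^6).

a_0 = 3; a_1 = 1; a_2 = -3/2; a_3 = -5/6; a_4 = 7/24; a_5 = 29/120


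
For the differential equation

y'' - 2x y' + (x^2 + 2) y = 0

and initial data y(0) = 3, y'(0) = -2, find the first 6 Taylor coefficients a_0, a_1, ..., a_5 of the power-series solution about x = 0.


Ansatz: y(x) = sum_{n>=0} a_n x^n, so y'(x) = sum_{n>=1} n a_n x^(n-1) and y''(x) = sum_{n>=2} n(n-1) a_n x^(n-2).
Substitute into P(x) y'' + Q(x) y' + R(x) y = 0 with P(x) = 1, Q(x) = -2x, R(x) = x^2 + 2, and match powers of x.
Initial conditions: a_0 = 3, a_1 = -2.
Setting the coefficient of each power of x to zero and solving order by order (substituting the coefficients already found):
  x^0: 2 a_2 + 2 a_0 = 0  ->  2 a_2 = -2 a_0 = -6  ->  a_2 = -3
  x^1: 6 a_3 = 0  ->  a_3 = 0
  x^2: 12 a_4 - 2 a_2 + a_0 = 0  ->  12 a_4 = 2 a_2 - a_0 = -9  ->  a_4 = -3/4
  x^3: 20 a_5 - 4 a_3 + a_1 = 0  ->  20 a_5 = 4 a_3 - a_1 = 2  ->  a_5 = 1/10
Truncated series: y(x) = 3 - 2 x - 3 x^2 - (3/4) x^4 + (1/10) x^5 + O(x^6).

a_0 = 3; a_1 = -2; a_2 = -3; a_3 = 0; a_4 = -3/4; a_5 = 1/10


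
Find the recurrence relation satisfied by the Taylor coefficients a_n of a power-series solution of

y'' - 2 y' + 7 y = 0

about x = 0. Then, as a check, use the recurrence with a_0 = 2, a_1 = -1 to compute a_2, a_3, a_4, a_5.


Substitute y = sum_n a_n x^n.
y''(x) has coefficient (n+2)(n+1) a_{n+2} at x^n;
-2 y'(x) has coefficient -2 (n+1) a_{n+1} at x^n;
7 y(x) has coefficient 7 a_n at x^n.
Matching x^n: (n+2)(n+1) a_{n+2} - 2 (n+1) a_{n+1} + 7 a_n = 0.
Thus a_{n+2} = [2 (n+1) a_{n+1} - 7 a_n] / ((n+1)(n+2)).

Check with a_0 = 2, a_1 = -1 (apply the recurrence for n = 0, 1, 2, 3): a_0 = 2, a_1 = -1, a_2 = -8, a_3 = -25/6, a_4 = 31/12, a_5 = 299/120.

a_(n+2) = [2 (n+1) a_(n+1) - 7 a_n] / ((n+1)(n+2)); check: a_0 = 2, a_1 = -1, a_2 = -8, a_3 = -25/6, a_4 = 31/12, a_5 = 299/120


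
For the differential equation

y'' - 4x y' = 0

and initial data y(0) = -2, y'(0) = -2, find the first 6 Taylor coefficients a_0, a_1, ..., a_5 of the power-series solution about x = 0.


Ansatz: y(x) = sum_{n>=0} a_n x^n, so y'(x) = sum_{n>=1} n a_n x^(n-1) and y''(x) = sum_{n>=2} n(n-1) a_n x^(n-2).
Substitute into P(x) y'' + Q(x) y' + R(x) y = 0 with P(x) = 1, Q(x) = -4x, R(x) = 0, and match powers of x.
Initial conditions: a_0 = -2, a_1 = -2.
Setting the coefficient of each power of x to zero and solving order by order (substituting the coefficients already found):
  x^0: 2 a_2 = 0  ->  a_2 = 0
  x^1: 6 a_3 - 4 a_1 = 0  ->  6 a_3 = 4 a_1 = -8  ->  a_3 = -4/3
  x^2: 12 a_4 - 8 a_2 = 0  ->  12 a_4 = 8 a_2 = 0  ->  a_4 = 0
  x^3: 20 a_5 - 12 a_3 = 0  ->  20 a_5 = 12 a_3 = -16  ->  a_5 = -4/5
Truncated series: y(x) = -2 - 2 x - (4/3) x^3 - (4/5) x^5 + O(x^6).

a_0 = -2; a_1 = -2; a_2 = 0; a_3 = -4/3; a_4 = 0; a_5 = -4/5


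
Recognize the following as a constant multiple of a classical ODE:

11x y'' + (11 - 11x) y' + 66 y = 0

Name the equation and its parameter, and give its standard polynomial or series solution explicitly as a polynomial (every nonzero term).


All three coefficients share the factor 11; dividing through by 11 gives  x y'' + (1 - x) y' + 6 y = 0.
This matches the Laguerre equation x y'' + (1 - x) y' + n y = 0 with n = 6; the polynomial solution is L_6(x).
With y = sum_k a_k x^k, matching x^k gives (k+1)k a_{k+1} + (k+1) a_{k+1} - k a_k + n a_k = 0, i.e. (k+1)^2 a_{k+1} = (k - n) a_k = (k - 6) a_k. The right side vanishes at k = 6, so the series terminates at degree 6.
Standard normalization L_n(0) = 1 gives a_0 = 1. Work upward with a_{k+1} = (k - 6) a_k / (k+1)^2:
  a_1 = (0 - 6)(1) / 1^2 = -6/1 = -6
  a_2 = (1 - 6)(-6) / 2^2 = 30/4 = 15/2
  a_3 = (2 - 6)(15/2) / 3^2 = -30/9 = -10/3
  a_4 = (3 - 6)(-10/3) / 4^2 = 10/16 = 5/8
  a_5 = (4 - 6)(5/8) / 5^2 = (-5/4)/25 = -1/20
  a_6 = (5 - 6)(-1/20) / 6^2 = (1/20)/36 = 1/720
Hence L_6(x) = x^6/720 - x^5/20 + 5 x^4/8 - 10 x^3/3 + 15 x^2/2 - 6 x + 1.

L_6(x); series = x^6/720 - x^5/20 + 5 x^4/8 - 10 x^3/3 + 15 x^2/2 - 6 x + 1


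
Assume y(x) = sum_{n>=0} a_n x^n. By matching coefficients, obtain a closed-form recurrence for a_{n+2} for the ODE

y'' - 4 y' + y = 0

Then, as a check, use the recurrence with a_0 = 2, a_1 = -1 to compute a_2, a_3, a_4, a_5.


Substitute y = sum_n a_n x^n.
y''(x) has coefficient (n+2)(n+1) a_{n+2} at x^n;
-4 y'(x) has coefficient -4 (n+1) a_{n+1} at x^n;
y(x) has coefficient 1 a_n at x^n.
Matching x^n: (n+2)(n+1) a_{n+2} - 4 (n+1) a_{n+1} + 1 a_n = 0.
Thus a_{n+2} = [4 (n+1) a_{n+1} - 1 a_n] / ((n+1)(n+2)).

Check with a_0 = 2, a_1 = -1 (apply the recurrence for n = 0, 1, 2, 3): a_0 = 2, a_1 = -1, a_2 = -3, a_3 = -23/6, a_4 = -43/12, a_5 = -107/40.

a_(n+2) = [4 (n+1) a_(n+1) - 1 a_n] / ((n+1)(n+2)); check: a_0 = 2, a_1 = -1, a_2 = -3, a_3 = -23/6, a_4 = -43/12, a_5 = -107/40


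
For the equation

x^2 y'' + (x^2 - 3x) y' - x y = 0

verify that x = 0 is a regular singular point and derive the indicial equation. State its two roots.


Divide by x^2 to reach normal form y'' + P_1(x) y' + P_2(x) y = 0 with P_1(x) = 1 - 3/x and P_2(x) = -1/x.
x = 0 is a singular point because the y'-coefficient 1 - 3/x has a pole at x = 0 and the y-coefficient -1/x has a pole at x = 0.
It is a regular singular point because x P_1(x) = p(x) = x - 3 and x^2 P_2(x) = q(x) = -x are polynomials, hence analytic at x = 0.
p(0) = -3,  q(0) = 0.
Indicial equation: r(r-1) + p(0) r + q(0) = 0, i.e. r^2 + (p(0) - 1) r + q(0) = 0, i.e. r^2 - 4 r = 0.
Discriminant: (-4)^2 - 4(0) = 16, so r = (4 ± 4)/2.
Solving: r_1 = 4, r_2 = 0.

indicial: r^2 - 4 r = 0; roots r_1 = 4, r_2 = 0


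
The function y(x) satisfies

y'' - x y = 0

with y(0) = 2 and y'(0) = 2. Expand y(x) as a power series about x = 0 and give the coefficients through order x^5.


Ansatz: y(x) = sum_{n>=0} a_n x^n, so y'(x) = sum_{n>=1} n a_n x^(n-1) and y''(x) = sum_{n>=2} n(n-1) a_n x^(n-2).
Substitute into P(x) y'' + Q(x) y' + R(x) y = 0 with P(x) = 1, Q(x) = 0, R(x) = -x, and match powers of x.
Initial conditions: a_0 = 2, a_1 = 2.
Setting the coefficient of each power of x to zero and solving order by order (substituting the coefficients already found):
  x^0: 2 a_2 = 0  ->  a_2 = 0
  x^1: 6 a_3 - a_0 = 0  ->  6 a_3 = a_0 = 2  ->  a_3 = 1/3
  x^2: 12 a_4 - a_1 = 0  ->  12 a_4 = a_1 = 2  ->  a_4 = 1/6
  x^3: 20 a_5 - a_2 = 0  ->  20 a_5 = a_2 = 0  ->  a_5 = 0
Truncated series: y(x) = 2 + 2 x + (1/3) x^3 + (1/6) x^4 + O(x^6).

a_0 = 2; a_1 = 2; a_2 = 0; a_3 = 1/3; a_4 = 1/6; a_5 = 0


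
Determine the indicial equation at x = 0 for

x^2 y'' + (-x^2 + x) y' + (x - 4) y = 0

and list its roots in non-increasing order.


Divide by x^2 to reach normal form y'' + P_1(x) y' + P_2(x) y = 0 with P_1(x) = -1 + 1/x and P_2(x) = 1/x - 4/x^2.
x = 0 is a singular point because the y'-coefficient -1 + 1/x has a pole at x = 0 and the y-coefficient 1/x - 4/x^2 has a pole at x = 0.
It is a regular singular point because x P_1(x) = p(x) = 1 - x and x^2 P_2(x) = q(x) = x - 4 are polynomials, hence analytic at x = 0.
p(0) = 1,  q(0) = -4.
Indicial equation: r(r-1) + p(0) r + q(0) = 0, i.e. r^2 + (p(0) - 1) r + q(0) = 0, i.e. r^2 - 4 = 0.
Discriminant: (0)^2 - 4(-4) = 16, so r = (0 ± 4)/2.
Solving: r_1 = 2, r_2 = -2.

indicial: r^2 - 4 = 0; roots r_1 = 2, r_2 = -2


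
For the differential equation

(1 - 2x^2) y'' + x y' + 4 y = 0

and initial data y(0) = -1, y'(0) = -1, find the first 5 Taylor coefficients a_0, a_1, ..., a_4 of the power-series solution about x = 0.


Ansatz: y(x) = sum_{n>=0} a_n x^n, so y'(x) = sum_{n>=1} n a_n x^(n-1) and y''(x) = sum_{n>=2} n(n-1) a_n x^(n-2).
Substitute into P(x) y'' + Q(x) y' + R(x) y = 0 with P(x) = 1 - 2x^2, Q(x) = x, R(x) = 4, and match powers of x.
Initial conditions: a_0 = -1, a_1 = -1.
Setting the coefficient of each power of x to zero and solving order by order (substituting the coefficients already found):
  x^0: 2 a_2 + 4 a_0 = 0  ->  2 a_2 = -4 a_0 = 4  ->  a_2 = 2
  x^1: 6 a_3 + 5 a_1 = 0  ->  6 a_3 = -5 a_1 = 5  ->  a_3 = 5/6
  x^2: 12 a_4 + 2 a_2 = 0  ->  12 a_4 = -2 a_2 = -4  ->  a_4 = -1/3
Truncated series: y(x) = -1 - x + 2 x^2 + (5/6) x^3 - (1/3) x^4 + O(x^5).

a_0 = -1; a_1 = -1; a_2 = 2; a_3 = 5/6; a_4 = -1/3


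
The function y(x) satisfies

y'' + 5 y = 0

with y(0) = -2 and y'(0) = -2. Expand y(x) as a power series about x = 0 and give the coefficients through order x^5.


Ansatz: y(x) = sum_{n>=0} a_n x^n, so y'(x) = sum_{n>=1} n a_n x^(n-1) and y''(x) = sum_{n>=2} n(n-1) a_n x^(n-2).
Substitute into P(x) y'' + Q(x) y' + R(x) y = 0 with P(x) = 1, Q(x) = 0, R(x) = 5, and match powers of x.
Initial conditions: a_0 = -2, a_1 = -2.
Setting the coefficient of each power of x to zero and solving order by order (substituting the coefficients already found):
  x^0: 2 a_2 + 5 a_0 = 0  ->  2 a_2 = -5 a_0 = 10  ->  a_2 = 5
  x^1: 6 a_3 + 5 a_1 = 0  ->  6 a_3 = -5 a_1 = 10  ->  a_3 = 5/3
  x^2: 12 a_4 + 5 a_2 = 0  ->  12 a_4 = -5 a_2 = -25  ->  a_4 = -25/12
  x^3: 20 a_5 + 5 a_3 = 0  ->  20 a_5 = -5 a_3 = -25/3  ->  a_5 = -5/12
Truncated series: y(x) = -2 - 2 x + 5 x^2 + (5/3) x^3 - (25/12) x^4 - (5/12) x^5 + O(x^6).

a_0 = -2; a_1 = -2; a_2 = 5; a_3 = 5/3; a_4 = -25/12; a_5 = -5/12


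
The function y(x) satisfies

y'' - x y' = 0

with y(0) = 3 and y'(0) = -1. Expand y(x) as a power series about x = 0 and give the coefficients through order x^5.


Ansatz: y(x) = sum_{n>=0} a_n x^n, so y'(x) = sum_{n>=1} n a_n x^(n-1) and y''(x) = sum_{n>=2} n(n-1) a_n x^(n-2).
Substitute into P(x) y'' + Q(x) y' + R(x) y = 0 with P(x) = 1, Q(x) = -x, R(x) = 0, and match powers of x.
Initial conditions: a_0 = 3, a_1 = -1.
Setting the coefficient of each power of x to zero and solving order by order (substituting the coefficients already found):
  x^0: 2 a_2 = 0  ->  a_2 = 0
  x^1: 6 a_3 - a_1 = 0  ->  6 a_3 = a_1 = -1  ->  a_3 = -1/6
  x^2: 12 a_4 - 2 a_2 = 0  ->  12 a_4 = 2 a_2 = 0  ->  a_4 = 0
  x^3: 20 a_5 - 3 a_3 = 0  ->  20 a_5 = 3 a_3 = -1/2  ->  a_5 = -1/40
Truncated series: y(x) = 3 - x - (1/6) x^3 - (1/40) x^5 + O(x^6).

a_0 = 3; a_1 = -1; a_2 = 0; a_3 = -1/6; a_4 = 0; a_5 = -1/40


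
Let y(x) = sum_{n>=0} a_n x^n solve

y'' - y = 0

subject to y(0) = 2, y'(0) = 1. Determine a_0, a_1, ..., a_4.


Ansatz: y(x) = sum_{n>=0} a_n x^n, so y'(x) = sum_{n>=1} n a_n x^(n-1) and y''(x) = sum_{n>=2} n(n-1) a_n x^(n-2).
Substitute into P(x) y'' + Q(x) y' + R(x) y = 0 with P(x) = 1, Q(x) = 0, R(x) = -1, and match powers of x.
Initial conditions: a_0 = 2, a_1 = 1.
Setting the coefficient of each power of x to zero and solving order by order (substituting the coefficients already found):
  x^0: 2 a_2 - a_0 = 0  ->  2 a_2 = a_0 = 2  ->  a_2 = 1
  x^1: 6 a_3 - a_1 = 0  ->  6 a_3 = a_1 = 1  ->  a_3 = 1/6
  x^2: 12 a_4 - a_2 = 0  ->  12 a_4 = a_2 = 1  ->  a_4 = 1/12
Truncated series: y(x) = 2 + x + x^2 + (1/6) x^3 + (1/12) x^4 + O(x^5).

a_0 = 2; a_1 = 1; a_2 = 1; a_3 = 1/6; a_4 = 1/12


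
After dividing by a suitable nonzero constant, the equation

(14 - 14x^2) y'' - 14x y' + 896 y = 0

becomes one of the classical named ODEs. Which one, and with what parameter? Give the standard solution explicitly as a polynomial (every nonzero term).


All three coefficients share the factor 14; dividing through by 14 gives  (1 - x^2) y'' - x y' + 64 y = 0.
This matches the Chebyshev equation (1 - x^2) y'' - x y' + n^2 y = 0 (note the -x y' term, not -2x y') with n^2 = 64, so n = 8; the polynomial solution is T_8(x).
With y = sum_k a_k x^k, matching x^k gives (k+2)(k+1) a_{k+2} = (k^2 - n^2) a_k = (k - 8)(k + 8) a_k. The right side vanishes at k = 8, so the series with the parity of 8 terminates at degree 8.
Standard normalization: leading coefficient of T_n is 2^(n-1), so a_8 = 2^7 = 128. Work downward with a_k = (k+1)(k+2) a_{k+2} / ((k - 8)(k + 8)):
  a_6 = (7)(8)(128) / ((6 - 8)(6 + 8)) = 7168/(-28) = -256
  a_4 = (5)(6)(-256) / ((4 - 8)(4 + 8)) = -7680/(-48) = 160
  a_2 = (3)(4)(160) / ((2 - 8)(2 + 8)) = 1920/(-60) = -32
  a_0 = (1)(2)(-32) / ((0 - 8)(0 + 8)) = -64/(-64) = 1
Hence T_8(x) = 128 x^8 - 256 x^6 + 160 x^4 - 32 x^2 + 1.

T_8(x); series = 128 x^8 - 256 x^6 + 160 x^4 - 32 x^2 + 1


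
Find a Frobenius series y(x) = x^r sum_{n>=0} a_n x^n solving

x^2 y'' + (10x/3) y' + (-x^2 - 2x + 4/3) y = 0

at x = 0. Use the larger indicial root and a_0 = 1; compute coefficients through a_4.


Write in Frobenius form y'' + (p(x)/x) y' + (q(x)/x^2) y = 0:
  p(x) = 10/3,  q(x) = -x^2 - 2x + 4/3.
Indicial equation: r(r-1) + (10/3) r + (4/3) = 0 -> roots r_1 = -1, r_2 = -4/3.
Take r = r_1 = -1. Let y(x) = x^r sum_{n>=0} a_n x^n with a_0 = 1.
Substitute y = x^r sum a_n x^n and match x^{r+n}. The recurrence is
  D(n) a_n - 2 a_{n-1} - 1 a_{n-2} = 0,  where D(n) = (r+n)(r+n-1) + (10/3)(r+n) + (4/3).
  a_n = [2 a_{n-1} + 1 a_{n-2}] / D(n).
Since the indicial polynomial factors as (r - r_1)(r - r_2), D(n) = (r_1 + n - r_1)(r_1 + n - r_2) = n(n + 1/3).
Evaluating step by step (a_0 = 1):
  n = 1: D(1) = 1(1 + 1/3) = 4/3; numerator = 2(1) = 2; a_1 = (2)/(4/3) = 3/2
  n = 2: D(2) = 2(2 + 1/3) = 14/3; numerator = 2(3/2) + 1(1) = 4; a_2 = (4)/(14/3) = 6/7
  n = 3: D(3) = 3(3 + 1/3) = 10; numerator = 2(6/7) + 1(3/2) = 45/14; a_3 = (45/14)/(10) = 9/28
  n = 4: D(4) = 4(4 + 1/3) = 52/3; numerator = 2(9/28) + 1(6/7) = 3/2; a_4 = (3/2)/(52/3) = 9/104

r = -1; a_0 = 1; a_1 = 3/2; a_2 = 6/7; a_3 = 9/28; a_4 = 9/104


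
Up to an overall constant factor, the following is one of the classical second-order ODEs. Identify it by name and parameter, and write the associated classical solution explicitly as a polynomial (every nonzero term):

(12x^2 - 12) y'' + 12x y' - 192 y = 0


All three coefficients share the factor -12; dividing through by -12 gives  (1 - x^2) y'' - x y' + 16 y = 0.
This matches the Chebyshev equation (1 - x^2) y'' - x y' + n^2 y = 0 (note the -x y' term, not -2x y') with n^2 = 16, so n = 4; the polynomial solution is T_4(x).
With y = sum_k a_k x^k, matching x^k gives (k+2)(k+1) a_{k+2} = (k^2 - n^2) a_k = (k - 4)(k + 4) a_k. The right side vanishes at k = 4, so the series with the parity of 4 terminates at degree 4.
Standard normalization: leading coefficient of T_n is 2^(n-1), so a_4 = 2^3 = 8. Work downward with a_k = (k+1)(k+2) a_{k+2} / ((k - 4)(k + 4)):
  a_2 = (3)(4)(8) / ((2 - 4)(2 + 4)) = 96/(-12) = -8
  a_0 = (1)(2)(-8) / ((0 - 4)(0 + 4)) = -16/(-16) = 1
Hence T_4(x) = 8 x^4 - 8 x^2 + 1.

T_4(x); series = 8 x^4 - 8 x^2 + 1


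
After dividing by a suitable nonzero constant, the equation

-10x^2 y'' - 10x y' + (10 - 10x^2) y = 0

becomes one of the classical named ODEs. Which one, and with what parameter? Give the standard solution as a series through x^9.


All three coefficients share the factor -10; dividing through by -10 gives  x^2 y'' + x y' + (x^2 - 1) y = 0.
This matches the Bessel equation x^2 y'' + x y' + (x^2 - nu^2) y = 0 with nu^2 = 1, so nu = 1; the solution bounded at x = 0 is J_1(x).
Frobenius at x = 0: indicial roots ±nu; for r = nu the recurrence k(k + 2nu) c_k = -c_{k-2} gives the standard series J_nu(x) = sum_{k>=0} (-1)^k / (k! (k+nu)!) (x/2)^(2k+nu). Evaluate the first 5 terms:
  k = 0: (-1)^0 / (0! * 1! * 2^1) x^1 = 1/(1*1*2) x^1 = (1/2) x^1
  k = 1: (-1)^1 / (1! * 2! * 2^3) x^3 = -1/(1*2*8) x^3 = (-1/16) x^3
  k = 2: (-1)^2 / (2! * 3! * 2^5) x^5 = 1/(2*6*32) x^5 = (1/384) x^5
  k = 3: (-1)^3 / (3! * 4! * 2^7) x^7 = -1/(6*24*128) x^7 = (-1/18432) x^7
  k = 4: (-1)^4 / (4! * 5! * 2^9) x^9 = 1/(24*120*512) x^9 = (1/1474560) x^9
Hence J_1(x) = x^9/1474560 - x^7/18432 + x^5/384 - x^3/16 + x/2 + ....

J_1(x); series = x^9/1474560 - x^7/18432 + x^5/384 - x^3/16 + x/2


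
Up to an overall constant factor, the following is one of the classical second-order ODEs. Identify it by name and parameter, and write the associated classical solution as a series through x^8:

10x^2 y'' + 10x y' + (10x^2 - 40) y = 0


All three coefficients share the factor 10; dividing through by 10 gives  x^2 y'' + x y' + (x^2 - 4) y = 0.
This matches the Bessel equation x^2 y'' + x y' + (x^2 - nu^2) y = 0 with nu^2 = 4, so nu = 2; the solution bounded at x = 0 is J_2(x).
Frobenius at x = 0: indicial roots ±nu; for r = nu the recurrence k(k + 2nu) c_k = -c_{k-2} gives the standard series J_nu(x) = sum_{k>=0} (-1)^k / (k! (k+nu)!) (x/2)^(2k+nu). Evaluate the first 4 terms:
  k = 0: (-1)^0 / (0! * 2! * 2^2) x^2 = 1/(1*2*4) x^2 = (1/8) x^2
  k = 1: (-1)^1 / (1! * 3! * 2^4) x^4 = -1/(1*6*16) x^4 = (-1/96) x^4
  k = 2: (-1)^2 / (2! * 4! * 2^6) x^6 = 1/(2*24*64) x^6 = (1/3072) x^6
  k = 3: (-1)^3 / (3! * 5! * 2^8) x^8 = -1/(6*120*256) x^8 = (-1/184320) x^8
Hence J_2(x) = -x^8/184320 + x^6/3072 - x^4/96 + x^2/8 + ....

J_2(x); series = -x^8/184320 + x^6/3072 - x^4/96 + x^2/8


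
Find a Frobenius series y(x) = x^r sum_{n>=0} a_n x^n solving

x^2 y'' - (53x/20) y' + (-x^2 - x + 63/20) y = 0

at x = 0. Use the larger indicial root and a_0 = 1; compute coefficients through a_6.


Write in Frobenius form y'' + (p(x)/x) y' + (q(x)/x^2) y = 0:
  p(x) = -53/20,  q(x) = -x^2 - x + 63/20.
Indicial equation: r(r-1) + (-53/20) r + (63/20) = 0 -> roots r_1 = 9/4, r_2 = 7/5.
Take r = r_1 = 9/4. Let y(x) = x^r sum_{n>=0} a_n x^n with a_0 = 1.
Substitute y = x^r sum a_n x^n and match x^{r+n}. The recurrence is
  D(n) a_n - 1 a_{n-1} - 1 a_{n-2} = 0,  where D(n) = (r+n)(r+n-1) + (-53/20)(r+n) + (63/20).
  a_n = [1 a_{n-1} + 1 a_{n-2}] / D(n).
Since the indicial polynomial factors as (r - r_1)(r - r_2), D(n) = (r_1 + n - r_1)(r_1 + n - r_2) = n(n + 17/20).
Evaluating step by step (a_0 = 1):
  n = 1: D(1) = 1(1 + 17/20) = 37/20; numerator = 1(1) = 1; a_1 = (1)/(37/20) = 20/37
  n = 2: D(2) = 2(2 + 17/20) = 57/10; numerator = 1(20/37) + 1(1) = 57/37; a_2 = (57/37)/(57/10) = 10/37
  n = 3: D(3) = 3(3 + 17/20) = 231/20; numerator = 1(10/37) + 1(20/37) = 30/37; a_3 = (30/37)/(231/20) = 200/2849
  n = 4: D(4) = 4(4 + 17/20) = 97/5; numerator = 1(200/2849) + 1(10/37) = 970/2849; a_4 = (970/2849)/(97/5) = 50/2849
  n = 5: D(5) = 5(5 + 17/20) = 117/4; numerator = 1(50/2849) + 1(200/2849) = 250/2849; a_5 = (250/2849)/(117/4) = 1000/333333
  n = 6: D(6) = 6(6 + 17/20) = 411/10; numerator = 1(1000/333333) + 1(50/2849) = 6850/333333; a_6 = (6850/333333)/(411/10) = 500/999999

r = 9/4; a_0 = 1; a_1 = 20/37; a_2 = 10/37; a_3 = 200/2849; a_4 = 50/2849; a_5 = 1000/333333; a_6 = 500/999999


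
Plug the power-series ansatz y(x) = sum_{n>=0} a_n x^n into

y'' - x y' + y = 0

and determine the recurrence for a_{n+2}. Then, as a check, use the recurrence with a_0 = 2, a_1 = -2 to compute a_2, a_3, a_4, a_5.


Substitute y = sum_n a_n x^n.
y''(x) has coefficient (n+2)(n+1) a_{n+2} at x^n;
-x y'(x) has coefficient -n a_n at x^n (shift);
y(x) has coefficient 1 a_n at x^n.
Matching x^n: (n+2)(n+1) a_{n+2} + (-n + 1) a_n = 0.
Thus a_{n+2} = (n - 1) / ((n+1)(n+2)) * a_n.

Check with a_0 = 2, a_1 = -2 (apply the recurrence for n = 0, 1, 2, 3): a_0 = 2, a_1 = -2, a_2 = -1, a_3 = 0, a_4 = -1/12, a_5 = 0.

a_(n+2) = (n - 1) / ((n+1)(n+2)) * a_n; check: a_0 = 2, a_1 = -2, a_2 = -1, a_3 = 0, a_4 = -1/12, a_5 = 0


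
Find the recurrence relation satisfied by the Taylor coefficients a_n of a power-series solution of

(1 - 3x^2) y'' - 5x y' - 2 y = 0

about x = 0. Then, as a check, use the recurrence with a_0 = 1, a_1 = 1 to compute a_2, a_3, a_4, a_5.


Substitute y = sum_n a_n x^n.
(1 - 3 x^2) y'' contributes (n+2)(n+1) a_{n+2} - 3 n(n-1) a_n at x^n.
-5 x y'(x) contributes -5 n a_n at x^n.
-2 y(x) contributes -2 a_n at x^n.
Matching x^n: (n+2)(n+1) a_{n+2} + (-3 n(n-1) - 5 n - 2) a_n = 0.
Thus a_{n+2} = (3 n(n-1) + 5 n + 2) / ((n+1)(n+2)) * a_n.

Check with a_0 = 1, a_1 = 1 (apply the recurrence for n = 0, 1, 2, 3): a_0 = 1, a_1 = 1, a_2 = 1, a_3 = 7/6, a_4 = 3/2, a_5 = 49/24.

a_(n+2) = (3 n(n-1) + 5 n + 2) / ((n+1)(n+2)) * a_n; check: a_0 = 1, a_1 = 1, a_2 = 1, a_3 = 7/6, a_4 = 3/2, a_5 = 49/24


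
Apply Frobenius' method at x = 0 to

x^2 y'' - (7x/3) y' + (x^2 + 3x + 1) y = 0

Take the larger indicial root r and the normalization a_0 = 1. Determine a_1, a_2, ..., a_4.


Write in Frobenius form y'' + (p(x)/x) y' + (q(x)/x^2) y = 0:
  p(x) = -7/3,  q(x) = x^2 + 3x + 1.
Indicial equation: r(r-1) + (-7/3) r + (1) = 0 -> roots r_1 = 3, r_2 = 1/3.
Take r = r_1 = 3. Let y(x) = x^r sum_{n>=0} a_n x^n with a_0 = 1.
Substitute y = x^r sum a_n x^n and match x^{r+n}. The recurrence is
  D(n) a_n + 3 a_{n-1} + 1 a_{n-2} = 0,  where D(n) = (r+n)(r+n-1) + (-7/3)(r+n) + (1).
  a_n = [-3 a_{n-1} - 1 a_{n-2}] / D(n).
Since the indicial polynomial factors as (r - r_1)(r - r_2), D(n) = (r_1 + n - r_1)(r_1 + n - r_2) = n(n + 8/3).
Evaluating step by step (a_0 = 1):
  n = 1: D(1) = 1(1 + 8/3) = 11/3; numerator = -3(1) = -3; a_1 = (-3)/(11/3) = -9/11
  n = 2: D(2) = 2(2 + 8/3) = 28/3; numerator = -3(-9/11) - 1(1) = 16/11; a_2 = (16/11)/(28/3) = 12/77
  n = 3: D(3) = 3(3 + 8/3) = 17; numerator = -3(12/77) - 1(-9/11) = 27/77; a_3 = (27/77)/(17) = 27/1309
  n = 4: D(4) = 4(4 + 8/3) = 80/3; numerator = -3(27/1309) - 1(12/77) = -285/1309; a_4 = (-285/1309)/(80/3) = -171/20944

r = 3; a_0 = 1; a_1 = -9/11; a_2 = 12/77; a_3 = 27/1309; a_4 = -171/20944


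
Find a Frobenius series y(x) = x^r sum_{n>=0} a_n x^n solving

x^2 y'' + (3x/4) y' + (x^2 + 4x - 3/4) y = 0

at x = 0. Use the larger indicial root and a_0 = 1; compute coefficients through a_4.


Write in Frobenius form y'' + (p(x)/x) y' + (q(x)/x^2) y = 0:
  p(x) = 3/4,  q(x) = x^2 + 4x - 3/4.
Indicial equation: r(r-1) + (3/4) r + (-3/4) = 0 -> roots r_1 = 1, r_2 = -3/4.
Take r = r_1 = 1. Let y(x) = x^r sum_{n>=0} a_n x^n with a_0 = 1.
Substitute y = x^r sum a_n x^n and match x^{r+n}. The recurrence is
  D(n) a_n + 4 a_{n-1} + 1 a_{n-2} = 0,  where D(n) = (r+n)(r+n-1) + (3/4)(r+n) + (-3/4).
  a_n = [-4 a_{n-1} - 1 a_{n-2}] / D(n).
Since the indicial polynomial factors as (r - r_1)(r - r_2), D(n) = (r_1 + n - r_1)(r_1 + n - r_2) = n(n + 7/4).
Evaluating step by step (a_0 = 1):
  n = 1: D(1) = 1(1 + 7/4) = 11/4; numerator = -4(1) = -4; a_1 = (-4)/(11/4) = -16/11
  n = 2: D(2) = 2(2 + 7/4) = 15/2; numerator = -4(-16/11) - 1(1) = 53/11; a_2 = (53/11)/(15/2) = 106/165
  n = 3: D(3) = 3(3 + 7/4) = 57/4; numerator = -4(106/165) - 1(-16/11) = -184/165; a_3 = (-184/165)/(57/4) = -736/9405
  n = 4: D(4) = 4(4 + 7/4) = 23; numerator = -4(-736/9405) - 1(106/165) = -3098/9405; a_4 = (-3098/9405)/(23) = -3098/216315

r = 1; a_0 = 1; a_1 = -16/11; a_2 = 106/165; a_3 = -736/9405; a_4 = -3098/216315


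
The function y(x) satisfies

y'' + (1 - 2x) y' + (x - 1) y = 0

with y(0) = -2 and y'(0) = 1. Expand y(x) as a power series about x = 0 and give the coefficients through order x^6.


Ansatz: y(x) = sum_{n>=0} a_n x^n, so y'(x) = sum_{n>=1} n a_n x^(n-1) and y''(x) = sum_{n>=2} n(n-1) a_n x^(n-2).
Substitute into P(x) y'' + Q(x) y' + R(x) y = 0 with P(x) = 1, Q(x) = 1 - 2x, R(x) = x - 1, and match powers of x.
Initial conditions: a_0 = -2, a_1 = 1.
Setting the coefficient of each power of x to zero and solving order by order (substituting the coefficients already found):
  x^0: 2 a_2 + a_1 - a_0 = 0  ->  2 a_2 = -a_1 + a_0 = -3  ->  a_2 = -3/2
  x^1: 6 a_3 + 2 a_2 - 3 a_1 + a_0 = 0  ->  6 a_3 = -2 a_2 + 3 a_1 - a_0 = 8  ->  a_3 = 4/3
  x^2: 12 a_4 + 3 a_3 - 5 a_2 + a_1 = 0  ->  12 a_4 = -3 a_3 + 5 a_2 - a_1 = -25/2  ->  a_4 = -25/24
  x^3: 20 a_5 + 4 a_4 - 7 a_3 + a_2 = 0  ->  20 a_5 = -4 a_4 + 7 a_3 - a_2 = 15  ->  a_5 = 3/4
  x^4: 30 a_6 + 5 a_5 - 9 a_4 + a_3 = 0  ->  30 a_6 = -5 a_5 + 9 a_4 - a_3 = -347/24  ->  a_6 = -347/720
Truncated series: y(x) = -2 + x - (3/2) x^2 + (4/3) x^3 - (25/24) x^4 + (3/4) x^5 - (347/720) x^6 + O(x^7).

a_0 = -2; a_1 = 1; a_2 = -3/2; a_3 = 4/3; a_4 = -25/24; a_5 = 3/4; a_6 = -347/720


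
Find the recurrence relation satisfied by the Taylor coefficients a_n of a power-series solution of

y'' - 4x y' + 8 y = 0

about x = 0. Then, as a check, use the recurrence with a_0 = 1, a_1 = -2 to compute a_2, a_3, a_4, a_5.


Substitute y = sum_n a_n x^n.
y''(x) has coefficient (n+2)(n+1) a_{n+2} at x^n;
-4 x y'(x) has coefficient -4 n a_n at x^n (shift);
8 y(x) has coefficient 8 a_n at x^n.
Matching x^n: (n+2)(n+1) a_{n+2} + (-4n + 8) a_n = 0.
Thus a_{n+2} = (4n - 8) / ((n+1)(n+2)) * a_n.

Check with a_0 = 1, a_1 = -2 (apply the recurrence for n = 0, 1, 2, 3): a_0 = 1, a_1 = -2, a_2 = -4, a_3 = 4/3, a_4 = 0, a_5 = 4/15.

a_(n+2) = (4n - 8) / ((n+1)(n+2)) * a_n; check: a_0 = 1, a_1 = -2, a_2 = -4, a_3 = 4/3, a_4 = 0, a_5 = 4/15


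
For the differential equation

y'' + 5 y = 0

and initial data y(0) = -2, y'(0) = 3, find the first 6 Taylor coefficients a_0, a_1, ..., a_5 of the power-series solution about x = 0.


Ansatz: y(x) = sum_{n>=0} a_n x^n, so y'(x) = sum_{n>=1} n a_n x^(n-1) and y''(x) = sum_{n>=2} n(n-1) a_n x^(n-2).
Substitute into P(x) y'' + Q(x) y' + R(x) y = 0 with P(x) = 1, Q(x) = 0, R(x) = 5, and match powers of x.
Initial conditions: a_0 = -2, a_1 = 3.
Setting the coefficient of each power of x to zero and solving order by order (substituting the coefficients already found):
  x^0: 2 a_2 + 5 a_0 = 0  ->  2 a_2 = -5 a_0 = 10  ->  a_2 = 5
  x^1: 6 a_3 + 5 a_1 = 0  ->  6 a_3 = -5 a_1 = -15  ->  a_3 = -5/2
  x^2: 12 a_4 + 5 a_2 = 0  ->  12 a_4 = -5 a_2 = -25  ->  a_4 = -25/12
  x^3: 20 a_5 + 5 a_3 = 0  ->  20 a_5 = -5 a_3 = 25/2  ->  a_5 = 5/8
Truncated series: y(x) = -2 + 3 x + 5 x^2 - (5/2) x^3 - (25/12) x^4 + (5/8) x^5 + O(x^6).

a_0 = -2; a_1 = 3; a_2 = 5; a_3 = -5/2; a_4 = -25/12; a_5 = 5/8


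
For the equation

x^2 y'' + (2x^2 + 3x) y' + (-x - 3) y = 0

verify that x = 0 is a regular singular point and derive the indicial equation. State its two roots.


Divide by x^2 to reach normal form y'' + P_1(x) y' + P_2(x) y = 0 with P_1(x) = 2 + 3/x and P_2(x) = -1/x - 3/x^2.
x = 0 is a singular point because the y'-coefficient 2 + 3/x has a pole at x = 0 and the y-coefficient -1/x - 3/x^2 has a pole at x = 0.
It is a regular singular point because x P_1(x) = p(x) = 2x + 3 and x^2 P_2(x) = q(x) = -x - 3 are polynomials, hence analytic at x = 0.
p(0) = 3,  q(0) = -3.
Indicial equation: r(r-1) + p(0) r + q(0) = 0, i.e. r^2 + (p(0) - 1) r + q(0) = 0, i.e. r^2 + 2 r - 3 = 0.
Discriminant: (2)^2 - 4(-3) = 16, so r = (-2 ± 4)/2.
Solving: r_1 = 1, r_2 = -3.

indicial: r^2 + 2 r - 3 = 0; roots r_1 = 1, r_2 = -3


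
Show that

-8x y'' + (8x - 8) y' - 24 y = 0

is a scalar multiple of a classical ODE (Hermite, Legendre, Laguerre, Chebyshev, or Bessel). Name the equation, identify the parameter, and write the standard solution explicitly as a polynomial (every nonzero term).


All three coefficients share the factor -8; dividing through by -8 gives  x y'' + (1 - x) y' + 3 y = 0.
This matches the Laguerre equation x y'' + (1 - x) y' + n y = 0 with n = 3; the polynomial solution is L_3(x).
With y = sum_k a_k x^k, matching x^k gives (k+1)k a_{k+1} + (k+1) a_{k+1} - k a_k + n a_k = 0, i.e. (k+1)^2 a_{k+1} = (k - n) a_k = (k - 3) a_k. The right side vanishes at k = 3, so the series terminates at degree 3.
Standard normalization L_n(0) = 1 gives a_0 = 1. Work upward with a_{k+1} = (k - 3) a_k / (k+1)^2:
  a_1 = (0 - 3)(1) / 1^2 = -3/1 = -3
  a_2 = (1 - 3)(-3) / 2^2 = 6/4 = 3/2
  a_3 = (2 - 3)(3/2) / 3^2 = (-3/2)/9 = -1/6
Hence L_3(x) = -x^3/6 + 3 x^2/2 - 3 x + 1.

L_3(x); series = -x^3/6 + 3 x^2/2 - 3 x + 1


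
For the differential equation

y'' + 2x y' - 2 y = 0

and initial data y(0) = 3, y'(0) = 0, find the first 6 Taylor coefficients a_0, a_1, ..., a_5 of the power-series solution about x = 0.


Ansatz: y(x) = sum_{n>=0} a_n x^n, so y'(x) = sum_{n>=1} n a_n x^(n-1) and y''(x) = sum_{n>=2} n(n-1) a_n x^(n-2).
Substitute into P(x) y'' + Q(x) y' + R(x) y = 0 with P(x) = 1, Q(x) = 2x, R(x) = -2, and match powers of x.
Initial conditions: a_0 = 3, a_1 = 0.
Setting the coefficient of each power of x to zero and solving order by order (substituting the coefficients already found):
  x^0: 2 a_2 - 2 a_0 = 0  ->  2 a_2 = 2 a_0 = 6  ->  a_2 = 3
  x^1: 6 a_3 = 0  ->  a_3 = 0
  x^2: 12 a_4 + 2 a_2 = 0  ->  12 a_4 = -2 a_2 = -6  ->  a_4 = -1/2
  x^3: 20 a_5 + 4 a_3 = 0  ->  20 a_5 = -4 a_3 = 0  ->  a_5 = 0
Truncated series: y(x) = 3 + 3 x^2 - (1/2) x^4 + O(x^6).

a_0 = 3; a_1 = 0; a_2 = 3; a_3 = 0; a_4 = -1/2; a_5 = 0


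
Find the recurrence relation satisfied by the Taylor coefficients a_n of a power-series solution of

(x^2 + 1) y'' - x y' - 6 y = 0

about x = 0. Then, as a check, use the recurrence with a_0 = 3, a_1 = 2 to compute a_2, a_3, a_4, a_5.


Substitute y = sum_n a_n x^n.
(1 + 1 x^2) y'' contributes (n+2)(n+1) a_{n+2} + n(n-1) a_n at x^n.
-x y'(x) contributes -n a_n at x^n.
-6 y(x) contributes -6 a_n at x^n.
Matching x^n: (n+2)(n+1) a_{n+2} + (n(n-1) - n - 6) a_n = 0.
Thus a_{n+2} = (-n(n-1) + n + 6) / ((n+1)(n+2)) * a_n.

Check with a_0 = 3, a_1 = 2 (apply the recurrence for n = 0, 1, 2, 3): a_0 = 3, a_1 = 2, a_2 = 9, a_3 = 7/3, a_4 = 9/2, a_5 = 7/20.

a_(n+2) = (-n(n-1) + n + 6) / ((n+1)(n+2)) * a_n; check: a_0 = 3, a_1 = 2, a_2 = 9, a_3 = 7/3, a_4 = 9/2, a_5 = 7/20


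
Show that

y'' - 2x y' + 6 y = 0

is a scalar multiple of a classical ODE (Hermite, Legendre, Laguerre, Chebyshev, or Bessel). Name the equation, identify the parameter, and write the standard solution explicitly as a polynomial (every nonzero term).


The equation is already in a standard form:  y'' - 2x y' + 6 y = 0.
This matches the Hermite equation y'' - 2x y' + 2n y = 0 with 2n = 6, so n = 3; the polynomial solution is H_3(x).
With y = sum_k a_k x^k, matching x^k gives (k+2)(k+1) a_{k+2} = 2(k - n) a_k = 2(k - 3) a_k. The right side vanishes at k = 3, so the series with the parity of 3 terminates at degree 3.
Standard normalization: leading coefficient of H_n is 2^n, so a_3 = 2^3 = 8. Work downward with a_k = (k+1)(k+2) a_{k+2} / (2(k - n)):
  a_1 = (2)(3)(8) / (2(1 - 3)) = 48/(-4) = -12
Hence H_3(x) = 8 x^3 - 12 x.

H_3(x); series = 8 x^3 - 12 x


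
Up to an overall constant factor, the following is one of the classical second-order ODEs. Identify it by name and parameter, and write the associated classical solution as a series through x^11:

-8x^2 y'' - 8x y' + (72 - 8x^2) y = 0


All three coefficients share the factor -8; dividing through by -8 gives  x^2 y'' + x y' + (x^2 - 9) y = 0.
This matches the Bessel equation x^2 y'' + x y' + (x^2 - nu^2) y = 0 with nu^2 = 9, so nu = 3; the solution bounded at x = 0 is J_3(x).
Frobenius at x = 0: indicial roots ±nu; for r = nu the recurrence k(k + 2nu) c_k = -c_{k-2} gives the standard series J_nu(x) = sum_{k>=0} (-1)^k / (k! (k+nu)!) (x/2)^(2k+nu). Evaluate the first 5 terms:
  k = 0: (-1)^0 / (0! * 3! * 2^3) x^3 = 1/(1*6*8) x^3 = (1/48) x^3
  k = 1: (-1)^1 / (1! * 4! * 2^5) x^5 = -1/(1*24*32) x^5 = (-1/768) x^5
  k = 2: (-1)^2 / (2! * 5! * 2^7) x^7 = 1/(2*120*128) x^7 = (1/30720) x^7
  k = 3: (-1)^3 / (3! * 6! * 2^9) x^9 = -1/(6*720*512) x^9 = (-1/2211840) x^9
  k = 4: (-1)^4 / (4! * 7! * 2^11) x^11 = 1/(24*5040*2048) x^11 = (1/247726080) x^11
Hence J_3(x) = x^11/247726080 - x^9/2211840 + x^7/30720 - x^5/768 + x^3/48 + ....

J_3(x); series = x^11/247726080 - x^9/2211840 + x^7/30720 - x^5/768 + x^3/48


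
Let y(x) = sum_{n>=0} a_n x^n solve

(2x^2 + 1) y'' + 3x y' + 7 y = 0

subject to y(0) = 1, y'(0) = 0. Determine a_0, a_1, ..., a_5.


Ansatz: y(x) = sum_{n>=0} a_n x^n, so y'(x) = sum_{n>=1} n a_n x^(n-1) and y''(x) = sum_{n>=2} n(n-1) a_n x^(n-2).
Substitute into P(x) y'' + Q(x) y' + R(x) y = 0 with P(x) = 2x^2 + 1, Q(x) = 3x, R(x) = 7, and match powers of x.
Initial conditions: a_0 = 1, a_1 = 0.
Setting the coefficient of each power of x to zero and solving order by order (substituting the coefficients already found):
  x^0: 2 a_2 + 7 a_0 = 0  ->  2 a_2 = -7 a_0 = -7  ->  a_2 = -7/2
  x^1: 6 a_3 + 10 a_1 = 0  ->  6 a_3 = -10 a_1 = 0  ->  a_3 = 0
  x^2: 12 a_4 + 17 a_2 = 0  ->  12 a_4 = -17 a_2 = 119/2  ->  a_4 = 119/24
  x^3: 20 a_5 + 28 a_3 = 0  ->  20 a_5 = -28 a_3 = 0  ->  a_5 = 0
Truncated series: y(x) = 1 - (7/2) x^2 + (119/24) x^4 + O(x^6).

a_0 = 1; a_1 = 0; a_2 = -7/2; a_3 = 0; a_4 = 119/24; a_5 = 0


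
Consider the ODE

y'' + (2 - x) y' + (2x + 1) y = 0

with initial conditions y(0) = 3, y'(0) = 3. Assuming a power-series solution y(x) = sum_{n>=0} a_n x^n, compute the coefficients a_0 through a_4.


Ansatz: y(x) = sum_{n>=0} a_n x^n, so y'(x) = sum_{n>=1} n a_n x^(n-1) and y''(x) = sum_{n>=2} n(n-1) a_n x^(n-2).
Substitute into P(x) y'' + Q(x) y' + R(x) y = 0 with P(x) = 1, Q(x) = 2 - x, R(x) = 2x + 1, and match powers of x.
Initial conditions: a_0 = 3, a_1 = 3.
Setting the coefficient of each power of x to zero and solving order by order (substituting the coefficients already found):
  x^0: 2 a_2 + 2 a_1 + a_0 = 0  ->  2 a_2 = -2 a_1 - a_0 = -9  ->  a_2 = -9/2
  x^1: 6 a_3 + 4 a_2 + 2 a_0 = 0  ->  6 a_3 = -4 a_2 - 2 a_0 = 12  ->  a_3 = 2
  x^2: 12 a_4 + 6 a_3 - a_2 + 2 a_1 = 0  ->  12 a_4 = -6 a_3 + a_2 - 2 a_1 = -45/2  ->  a_4 = -15/8
Truncated series: y(x) = 3 + 3 x - (9/2) x^2 + 2 x^3 - (15/8) x^4 + O(x^5).

a_0 = 3; a_1 = 3; a_2 = -9/2; a_3 = 2; a_4 = -15/8


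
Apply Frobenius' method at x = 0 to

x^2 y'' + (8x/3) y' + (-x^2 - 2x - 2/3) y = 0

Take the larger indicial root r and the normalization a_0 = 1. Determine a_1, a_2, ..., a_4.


Write in Frobenius form y'' + (p(x)/x) y' + (q(x)/x^2) y = 0:
  p(x) = 8/3,  q(x) = -x^2 - 2x - 2/3.
Indicial equation: r(r-1) + (8/3) r + (-2/3) = 0 -> roots r_1 = 1/3, r_2 = -2.
Take r = r_1 = 1/3. Let y(x) = x^r sum_{n>=0} a_n x^n with a_0 = 1.
Substitute y = x^r sum a_n x^n and match x^{r+n}. The recurrence is
  D(n) a_n - 2 a_{n-1} - 1 a_{n-2} = 0,  where D(n) = (r+n)(r+n-1) + (8/3)(r+n) + (-2/3).
  a_n = [2 a_{n-1} + 1 a_{n-2}] / D(n).
Since the indicial polynomial factors as (r - r_1)(r - r_2), D(n) = (r_1 + n - r_1)(r_1 + n - r_2) = n(n + 7/3).
Evaluating step by step (a_0 = 1):
  n = 1: D(1) = 1(1 + 7/3) = 10/3; numerator = 2(1) = 2; a_1 = (2)/(10/3) = 3/5
  n = 2: D(2) = 2(2 + 7/3) = 26/3; numerator = 2(3/5) + 1(1) = 11/5; a_2 = (11/5)/(26/3) = 33/130
  n = 3: D(3) = 3(3 + 7/3) = 16; numerator = 2(33/130) + 1(3/5) = 72/65; a_3 = (72/65)/(16) = 9/130
  n = 4: D(4) = 4(4 + 7/3) = 76/3; numerator = 2(9/130) + 1(33/130) = 51/130; a_4 = (51/130)/(76/3) = 153/9880

r = 1/3; a_0 = 1; a_1 = 3/5; a_2 = 33/130; a_3 = 9/130; a_4 = 153/9880


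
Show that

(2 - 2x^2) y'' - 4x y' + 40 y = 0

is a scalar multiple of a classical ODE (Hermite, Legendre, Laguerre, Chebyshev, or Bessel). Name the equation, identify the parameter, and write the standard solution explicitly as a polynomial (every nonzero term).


All three coefficients share the factor 2; dividing through by 2 gives  (1 - x^2) y'' - 2x y' + 20 y = 0.
This matches the Legendre equation (1 - x^2) y'' - 2x y' + n(n+1) y = 0 (note the -2x y' term) with n(n+1) = 20, so n = 4; the polynomial solution is P_4(x).
With y = sum_k a_k x^k, matching x^k gives (k+2)(k+1) a_{k+2} = [k(k+1) - n(n+1)] a_k = (k - 4)(k + 5) a_k. The right side vanishes at k = 4, so the series with the parity of 4 terminates at degree 4.
Standard normalization (P_n(1) = 1): leading coefficient (2n)!/(2^n (n!)^2) = 40320/(16*576) = 35/8, so a_4 = 35/8. Work downward with a_k = (k+1)(k+2) a_{k+2} / ((k - 4)(k + 5)):
  a_2 = (3)(4)(35/8) / ((2 - 4)(2 + 5)) = (105/2)/(-14) = -15/4
  a_0 = (1)(2)(-15/4) / ((0 - 4)(0 + 5)) = (-15/2)/(-20) = 3/8
Hence P_4(x) = 35 x^4/8 - 15 x^2/4 + 3/8.

P_4(x); series = 35 x^4/8 - 15 x^2/4 + 3/8


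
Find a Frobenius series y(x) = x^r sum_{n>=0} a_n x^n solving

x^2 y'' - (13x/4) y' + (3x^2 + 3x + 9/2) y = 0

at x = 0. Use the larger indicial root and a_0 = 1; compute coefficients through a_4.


Write in Frobenius form y'' + (p(x)/x) y' + (q(x)/x^2) y = 0:
  p(x) = -13/4,  q(x) = 3x^2 + 3x + 9/2.
Indicial equation: r(r-1) + (-13/4) r + (9/2) = 0 -> roots r_1 = 9/4, r_2 = 2.
Take r = r_1 = 9/4. Let y(x) = x^r sum_{n>=0} a_n x^n with a_0 = 1.
Substitute y = x^r sum a_n x^n and match x^{r+n}. The recurrence is
  D(n) a_n + 3 a_{n-1} + 3 a_{n-2} = 0,  where D(n) = (r+n)(r+n-1) + (-13/4)(r+n) + (9/2).
  a_n = [-3 a_{n-1} - 3 a_{n-2}] / D(n).
Since the indicial polynomial factors as (r - r_1)(r - r_2), D(n) = (r_1 + n - r_1)(r_1 + n - r_2) = n(n + 1/4).
Evaluating step by step (a_0 = 1):
  n = 1: D(1) = 1(1 + 1/4) = 5/4; numerator = -3(1) = -3; a_1 = (-3)/(5/4) = -12/5
  n = 2: D(2) = 2(2 + 1/4) = 9/2; numerator = -3(-12/5) - 3(1) = 21/5; a_2 = (21/5)/(9/2) = 14/15
  n = 3: D(3) = 3(3 + 1/4) = 39/4; numerator = -3(14/15) - 3(-12/5) = 22/5; a_3 = (22/5)/(39/4) = 88/195
  n = 4: D(4) = 4(4 + 1/4) = 17; numerator = -3(88/195) - 3(14/15) = -54/13; a_4 = (-54/13)/(17) = -54/221

r = 9/4; a_0 = 1; a_1 = -12/5; a_2 = 14/15; a_3 = 88/195; a_4 = -54/221


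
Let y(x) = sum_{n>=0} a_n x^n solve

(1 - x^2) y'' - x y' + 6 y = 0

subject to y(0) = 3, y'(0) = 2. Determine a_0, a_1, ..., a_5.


Ansatz: y(x) = sum_{n>=0} a_n x^n, so y'(x) = sum_{n>=1} n a_n x^(n-1) and y''(x) = sum_{n>=2} n(n-1) a_n x^(n-2).
Substitute into P(x) y'' + Q(x) y' + R(x) y = 0 with P(x) = 1 - x^2, Q(x) = -x, R(x) = 6, and match powers of x.
Initial conditions: a_0 = 3, a_1 = 2.
Setting the coefficient of each power of x to zero and solving order by order (substituting the coefficients already found):
  x^0: 2 a_2 + 6 a_0 = 0  ->  2 a_2 = -6 a_0 = -18  ->  a_2 = -9
  x^1: 6 a_3 + 5 a_1 = 0  ->  6 a_3 = -5 a_1 = -10  ->  a_3 = -5/3
  x^2: 12 a_4 + 2 a_2 = 0  ->  12 a_4 = -2 a_2 = 18  ->  a_4 = 3/2
  x^3: 20 a_5 - 3 a_3 = 0  ->  20 a_5 = 3 a_3 = -5  ->  a_5 = -1/4
Truncated series: y(x) = 3 + 2 x - 9 x^2 - (5/3) x^3 + (3/2) x^4 - (1/4) x^5 + O(x^6).

a_0 = 3; a_1 = 2; a_2 = -9; a_3 = -5/3; a_4 = 3/2; a_5 = -1/4


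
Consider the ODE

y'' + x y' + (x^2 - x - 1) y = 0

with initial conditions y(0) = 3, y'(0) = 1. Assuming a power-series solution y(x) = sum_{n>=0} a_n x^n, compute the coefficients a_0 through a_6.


Ansatz: y(x) = sum_{n>=0} a_n x^n, so y'(x) = sum_{n>=1} n a_n x^(n-1) and y''(x) = sum_{n>=2} n(n-1) a_n x^(n-2).
Substitute into P(x) y'' + Q(x) y' + R(x) y = 0 with P(x) = 1, Q(x) = x, R(x) = x^2 - x - 1, and match powers of x.
Initial conditions: a_0 = 3, a_1 = 1.
Setting the coefficient of each power of x to zero and solving order by order (substituting the coefficients already found):
  x^0: 2 a_2 - a_0 = 0  ->  2 a_2 = a_0 = 3  ->  a_2 = 3/2
  x^1: 6 a_3 - a_0 = 0  ->  6 a_3 = a_0 = 3  ->  a_3 = 1/2
  x^2: 12 a_4 + a_2 - a_1 + a_0 = 0  ->  12 a_4 = -a_2 + a_1 - a_0 = -7/2  ->  a_4 = -7/24
  x^3: 20 a_5 + 2 a_3 - a_2 + a_1 = 0  ->  20 a_5 = -2 a_3 + a_2 - a_1 = -1/2  ->  a_5 = -1/40
  x^4: 30 a_6 + 3 a_4 - a_3 + a_2 = 0  ->  30 a_6 = -3 a_4 + a_3 - a_2 = -1/8  ->  a_6 = -1/240
Truncated series: y(x) = 3 + x + (3/2) x^2 + (1/2) x^3 - (7/24) x^4 - (1/40) x^5 - (1/240) x^6 + O(x^7).

a_0 = 3; a_1 = 1; a_2 = 3/2; a_3 = 1/2; a_4 = -7/24; a_5 = -1/40; a_6 = -1/240
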